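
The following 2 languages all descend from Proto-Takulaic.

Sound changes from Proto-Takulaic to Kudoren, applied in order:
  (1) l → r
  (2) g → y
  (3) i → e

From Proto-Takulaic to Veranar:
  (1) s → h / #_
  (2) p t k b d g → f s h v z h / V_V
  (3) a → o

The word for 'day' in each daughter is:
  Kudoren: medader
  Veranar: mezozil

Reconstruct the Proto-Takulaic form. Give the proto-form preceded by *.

Position 5: Kudoren has d, Veranar has z. Kudoren preserves d here (none of its changes turn any other segment into d), so the proto-segment is *d.
Position 7: Kudoren has r, Veranar has l. Veranar preserves l here (none of its changes turn any other segment into l), so the proto-segment is *l.
Position 4: Kudoren has a, Veranar has o. Kudoren preserves a here (none of its changes turn any other segment into a), so the proto-segment is *a.
This points to *medadil. Verify forward in each daughter:
Kudoren: *medadil
  medadil → medadir   [unconditioned shift]
  medadir (rule 2 does not apply)
  medadir → medader   [vowel merger]
  giving Kudoren medader.
Veranar: *medadil > mezazil > mezozil  (by intervocalic lenition, vowel merger)
*medadil is the unique common source.

*medadil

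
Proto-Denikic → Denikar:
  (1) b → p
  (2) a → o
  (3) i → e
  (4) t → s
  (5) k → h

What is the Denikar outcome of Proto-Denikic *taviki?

Denikar: *taviki > toviki > toveke > soveke > sovehe  (by vowel merger, vowel merger, unconditioned shift, unconditioned shift)

sovehe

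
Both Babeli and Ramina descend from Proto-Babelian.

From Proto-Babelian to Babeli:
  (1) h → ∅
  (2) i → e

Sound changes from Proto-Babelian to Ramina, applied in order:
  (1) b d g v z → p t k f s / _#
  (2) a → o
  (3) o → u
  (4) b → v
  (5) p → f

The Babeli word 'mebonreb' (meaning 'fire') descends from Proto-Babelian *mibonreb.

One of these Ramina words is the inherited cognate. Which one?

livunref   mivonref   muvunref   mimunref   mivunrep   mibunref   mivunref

mivunref

Ramina: *mibonreb > mibonrep > mibunrep > mivunrep > mivunref  (by final devoicing, vowel merger, unconditioned shift, unconditioned shift)
Only 'mivunref' matches the regular Ramina development of *mibonreb.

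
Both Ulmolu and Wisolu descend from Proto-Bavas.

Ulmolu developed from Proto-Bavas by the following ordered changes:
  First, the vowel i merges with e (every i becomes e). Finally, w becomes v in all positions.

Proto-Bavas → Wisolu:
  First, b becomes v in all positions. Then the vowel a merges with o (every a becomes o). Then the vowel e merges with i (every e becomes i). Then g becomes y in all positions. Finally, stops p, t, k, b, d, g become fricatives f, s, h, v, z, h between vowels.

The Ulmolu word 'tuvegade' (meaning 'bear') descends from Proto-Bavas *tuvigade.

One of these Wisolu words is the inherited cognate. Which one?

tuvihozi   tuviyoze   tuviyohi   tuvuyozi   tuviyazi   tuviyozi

tuviyozi

Wisolu: *tuvigade
  tuvigade (rule 1 does not apply)
  tuvigade → tuvigode   [vowel merger]
  tuvigode → tuvigodi   [vowel merger]
  tuvigodi → tuviyodi   [unconditioned shift]
  tuviyodi → tuviyozi   [intervocalic lenition]
  giving Wisolu tuviyozi.
Among the options, 'tuviyozi' alone shows every Wisolu change applied in order.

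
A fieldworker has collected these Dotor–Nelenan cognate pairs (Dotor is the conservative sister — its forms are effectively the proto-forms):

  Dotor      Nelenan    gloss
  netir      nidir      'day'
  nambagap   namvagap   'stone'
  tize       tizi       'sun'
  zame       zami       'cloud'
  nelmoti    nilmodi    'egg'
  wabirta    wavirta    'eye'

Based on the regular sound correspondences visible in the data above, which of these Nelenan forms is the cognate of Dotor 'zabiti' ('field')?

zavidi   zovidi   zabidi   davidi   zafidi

wabirta ~ wavirta — Dotor b corresponds to Nelenan v between vowels (before a front vowel).
netir ~ nidir, nelmoti ~ nilmodi — Dotor t corresponds to Nelenan d between vowels (before a front vowel).
Applying these to Dotor 'zabiti':
  zabiti → zaviti   (b→v between vowels (before a front vowel))
  zaviti → zavidi   (t→d between vowels (before a front vowel))
So the Nelenan cognate is 'zavidi'.

zavidi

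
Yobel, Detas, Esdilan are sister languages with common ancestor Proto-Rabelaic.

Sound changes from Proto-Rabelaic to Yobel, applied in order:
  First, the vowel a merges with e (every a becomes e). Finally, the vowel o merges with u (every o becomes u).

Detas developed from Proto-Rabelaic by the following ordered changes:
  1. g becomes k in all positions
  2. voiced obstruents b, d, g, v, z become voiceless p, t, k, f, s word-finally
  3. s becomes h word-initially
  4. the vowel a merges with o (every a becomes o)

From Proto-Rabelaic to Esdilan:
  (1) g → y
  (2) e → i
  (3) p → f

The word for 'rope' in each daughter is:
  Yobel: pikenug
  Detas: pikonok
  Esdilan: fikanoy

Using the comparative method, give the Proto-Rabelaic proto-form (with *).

*pikanog

Position 6: Yobel has u, Detas has o, Esdilan has o. Esdilan preserves o here (none of its changes turn any other segment into o), so the proto-segment is *o.
Position 7: Yobel has g, Detas has k, Esdilan has y. Yobel preserves g here (none of its changes turn any other segment into g), so the proto-segment is *g.
Continuing position by position gives *pikanog; check it forward:
Yobel: start from *pikanog.
  rule 1 (vowel merger): pikanog → pikenog
  rule 2 (vowel merger): pikenog → pikenug
  ⇒ Yobel pikenug
Detas: *pikanog > pikanok > pikonok  (by unconditioned shift, vowel merger)
Esdilan: *pikanog
  pikanog → pikanoy   [unconditioned shift]
  pikanoy (rule 2 does not apply)
  pikanoy → fikanoy   [unconditioned shift]
  giving Esdilan fikanoy.
Only *pikanog yields all of Yobel pikenug, Detas pikonok, Esdilan fikanoy.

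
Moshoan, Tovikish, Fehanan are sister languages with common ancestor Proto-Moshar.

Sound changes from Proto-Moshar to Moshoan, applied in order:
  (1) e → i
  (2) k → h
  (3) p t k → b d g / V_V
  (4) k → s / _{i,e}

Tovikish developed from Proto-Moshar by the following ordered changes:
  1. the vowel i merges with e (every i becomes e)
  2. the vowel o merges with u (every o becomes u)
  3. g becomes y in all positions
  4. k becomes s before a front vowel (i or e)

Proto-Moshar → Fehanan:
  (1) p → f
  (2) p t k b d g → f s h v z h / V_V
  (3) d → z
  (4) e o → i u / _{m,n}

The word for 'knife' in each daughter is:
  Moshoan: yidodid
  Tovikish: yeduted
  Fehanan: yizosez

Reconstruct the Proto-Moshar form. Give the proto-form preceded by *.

*yidoted

Position 6: Moshoan has i, Tovikish has e, Fehanan has e. Fehanan preserves e here (none of its changes turn any other segment into e), so the proto-segment is *e.
Position 5: Moshoan has d, Tovikish has t, Fehanan has s. Tovikish preserves t here (none of its changes turn any other segment into t), so the proto-segment is *t.
Position 4: Moshoan has o, Tovikish has u, Fehanan has o. Moshoan preserves o here (none of its changes turn any other segment into o), so the proto-segment is *o.
This points to *yidoted. Verify forward in each daughter:
Moshoan: start from *yidoted.
  rule 1 (vowel merger): yidoted → yidotid
  rule 2: no change — yidotid
  rule 3 (intervocalic voicing): yidotid → yidodid
  rule 4: no change — yidodid
  ⇒ Moshoan yidodid
Tovikish: start from *yidoted.
  rule 1 (vowel merger): yidoted → yedoted
  rule 2 (vowel merger): yedoted → yeduted
  rule 3: no change — yeduted
  rule 4: no change — yeduted
  ⇒ Tovikish yeduted
Fehanan: *yidoted > yizosed > yizosez  (by intervocalic lenition, unconditioned shift)
*yidoted is the unique common source.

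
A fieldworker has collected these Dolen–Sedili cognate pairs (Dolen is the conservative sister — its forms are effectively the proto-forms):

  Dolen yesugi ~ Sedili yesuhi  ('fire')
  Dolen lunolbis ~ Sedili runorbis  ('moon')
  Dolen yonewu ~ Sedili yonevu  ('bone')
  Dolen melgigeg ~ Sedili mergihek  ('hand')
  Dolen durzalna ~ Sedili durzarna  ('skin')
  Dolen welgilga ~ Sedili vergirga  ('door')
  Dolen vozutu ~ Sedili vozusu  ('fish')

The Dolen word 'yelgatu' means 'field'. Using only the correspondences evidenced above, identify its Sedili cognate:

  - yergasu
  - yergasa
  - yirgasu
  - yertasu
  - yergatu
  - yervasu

yergasu

melgigeg ~ mergihek, welgilga ~ vergirga — Dolen l corresponds to Sedili r after a vowel, before a consonant other than r, m, n, p, b, f, v.
vozutu ~ vozusu — Dolen t corresponds to Sedili s between vowels (before a back vowel).
Applying these to Dolen 'yelgatu':
  yelgatu → yergatu   (l→r after a vowel, before a consonant other than r, m, n, p, b, f, v)
  yergatu → yergasu   (t→s between vowels (before a back vowel))
So the Sedili cognate is 'yergasu'.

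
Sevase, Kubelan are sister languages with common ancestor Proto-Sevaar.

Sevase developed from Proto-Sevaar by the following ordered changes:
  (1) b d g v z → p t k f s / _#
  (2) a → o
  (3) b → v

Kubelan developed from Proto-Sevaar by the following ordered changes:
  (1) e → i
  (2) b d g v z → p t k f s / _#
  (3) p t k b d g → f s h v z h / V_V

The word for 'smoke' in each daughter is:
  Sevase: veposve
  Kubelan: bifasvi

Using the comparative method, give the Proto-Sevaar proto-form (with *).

*bepasve

Position 7: Sevase has e, Kubelan has i. Sevase preserves e here (none of its changes turn any other segment into e), so the proto-segment is *e.
Position 1: Sevase has v, Kubelan has b. Kubelan preserves b here (none of its changes turn any other segment into b), so the proto-segment is *b.
This points to *bepasve. Verify forward in each daughter:
Sevase: *bepasve
  bepasve (rule 1 does not apply)
  bepasve → beposve   [vowel merger]
  beposve → veposve   [unconditioned shift]
  giving Sevase veposve.
Kubelan: *bepasve
  bepasve → bipasvi   [vowel merger]
  bipasvi (rule 2 does not apply)
  bipasvi → bifasvi   [intervocalic lenition]
  giving Kubelan bifasvi.
No other proto-form is consistent with every reflex, so the reconstruction is *bepasve.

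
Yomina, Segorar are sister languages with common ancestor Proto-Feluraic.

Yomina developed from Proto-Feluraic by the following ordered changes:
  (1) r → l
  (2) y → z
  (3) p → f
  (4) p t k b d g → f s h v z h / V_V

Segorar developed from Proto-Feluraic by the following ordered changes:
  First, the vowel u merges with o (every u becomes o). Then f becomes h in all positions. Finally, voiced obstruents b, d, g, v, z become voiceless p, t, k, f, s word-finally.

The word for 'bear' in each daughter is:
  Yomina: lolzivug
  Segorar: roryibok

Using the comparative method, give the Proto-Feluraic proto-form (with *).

*roryibug

Position 1: Yomina has l, Segorar has r. Segorar preserves r here (none of its changes turn any other segment into r), so the proto-segment is *r.
Position 6: Yomina has v, Segorar has b. Segorar preserves b here (none of its changes turn any other segment into b), so the proto-segment is *b.
Continuing position by position gives *roryibug; check it forward:
Yomina: start from *roryibug.
  rule 1 (unconditioned shift): roryibug → lolyibug
  rule 2 (unconditioned shift): lolyibug → lolzibug
  rule 3: no change — lolzibug
  rule 4 (intervocalic lenition): lolzibug → lolzivug
  ⇒ Yomina lolzivug
Segorar: *roryibug > roryibog > roryibok  (by vowel merger, final devoicing)
*roryibug is the unique common source.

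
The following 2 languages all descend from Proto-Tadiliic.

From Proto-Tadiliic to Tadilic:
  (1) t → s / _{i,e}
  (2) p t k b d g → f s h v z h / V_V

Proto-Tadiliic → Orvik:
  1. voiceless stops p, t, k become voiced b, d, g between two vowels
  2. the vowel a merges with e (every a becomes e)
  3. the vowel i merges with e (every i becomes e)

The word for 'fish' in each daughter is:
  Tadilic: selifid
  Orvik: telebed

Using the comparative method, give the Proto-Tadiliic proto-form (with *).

*telipid

Position 6: Tadilic has i, Orvik has e. Tadilic preserves i here (none of its changes turn any other segment into i), so the proto-segment is *i.
Position 1: Tadilic has s, Orvik has t. Orvik preserves t here (none of its changes turn any other segment into t), so the proto-segment is *t.
Verify the candidate proto-form against each daughter:
Tadilic: *telipid
  telipid → selipid   [palatalisation]
  selipid → selifid   [intervocalic lenition]
  giving Tadilic selifid.
Orvik: *telipid
  telipid → telibid   [intervocalic voicing]
  telibid (rule 2 does not apply)
  telibid → telebed   [vowel merger]
  giving Orvik telebed.
Only *telipid yields all of Tadilic selifid, Orvik telebed.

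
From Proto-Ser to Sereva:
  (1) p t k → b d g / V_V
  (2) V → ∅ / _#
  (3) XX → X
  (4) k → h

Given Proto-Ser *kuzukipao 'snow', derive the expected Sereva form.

huzugiba

Sereva: start from *kuzukipao.
  rule 1 (intervocalic voicing): kuzukipao → kuzugibao
  rule 2 (apocope): kuzugibao → kuzugiba
  rule 3: no change — kuzugiba
  rule 4 (unconditioned shift): kuzugiba → huzugiba
  ⇒ Sereva huzugiba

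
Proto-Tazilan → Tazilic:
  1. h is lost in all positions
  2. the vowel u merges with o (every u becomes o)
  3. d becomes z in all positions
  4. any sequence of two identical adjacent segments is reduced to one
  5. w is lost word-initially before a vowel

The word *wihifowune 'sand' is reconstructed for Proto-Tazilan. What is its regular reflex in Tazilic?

ifowone

Tazilic: *wihifowune
  wihifowune → wiifowune   [h-loss]
  wiifowune → wiifowone   [vowel merger]
  wiifowone (rule 3 does not apply)
  wiifowone → wifowone   [degemination]
  wifowone → ifowone   [glide loss]
  giving Tazilic ifowone.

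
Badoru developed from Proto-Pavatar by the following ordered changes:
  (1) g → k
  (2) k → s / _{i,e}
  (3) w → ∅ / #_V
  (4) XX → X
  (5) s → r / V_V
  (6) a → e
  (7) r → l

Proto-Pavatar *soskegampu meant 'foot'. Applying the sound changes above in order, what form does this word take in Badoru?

solekempu

Badoru: *soskegampu > soskekampu > sossekampu > sosekampu > sorekampu > sorekempu > solekempu  (by unconditioned shift, palatalisation, degemination, rhotacism, vowel merger, unconditioned shift)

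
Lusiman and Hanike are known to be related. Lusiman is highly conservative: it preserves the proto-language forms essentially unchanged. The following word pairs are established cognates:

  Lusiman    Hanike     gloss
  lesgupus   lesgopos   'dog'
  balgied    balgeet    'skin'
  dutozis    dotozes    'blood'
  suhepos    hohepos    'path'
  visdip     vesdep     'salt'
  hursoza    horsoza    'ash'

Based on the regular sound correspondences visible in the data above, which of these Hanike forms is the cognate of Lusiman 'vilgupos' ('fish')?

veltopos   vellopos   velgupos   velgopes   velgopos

dutozis ~ dotozes, visdip ~ vesdep — Lusiman i corresponds to Hanike e after a consonant, before a consonant other than r, m, n, p, b, f, v.
lesgupus ~ lesgopos — Lusiman u corresponds to Hanike o after a consonant, before a labial obstruent.
Applying these to Lusiman 'vilgupos':
  vilgupos → velgupos   (i→e after a consonant, before a consonant other than r, m, n, p, b, f, v)
  velgupos → velgopos   (u→o after a consonant, before a labial obstruent)
So the Hanike cognate is 'velgopos'.

velgopos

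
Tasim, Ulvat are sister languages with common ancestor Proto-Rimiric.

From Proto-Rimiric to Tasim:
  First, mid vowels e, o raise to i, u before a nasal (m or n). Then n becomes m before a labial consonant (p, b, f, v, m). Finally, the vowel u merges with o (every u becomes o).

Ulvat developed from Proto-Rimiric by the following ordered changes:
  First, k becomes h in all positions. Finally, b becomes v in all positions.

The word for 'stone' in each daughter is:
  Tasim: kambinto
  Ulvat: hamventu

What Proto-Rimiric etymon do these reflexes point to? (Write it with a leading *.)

Position 5: Tasim has i, Ulvat has e. Ulvat preserves e here (none of its changes turn any other segment into e), so the proto-segment is *e.
Position 1: Tasim has k, Ulvat has h. Tasim preserves k here (none of its changes turn any other segment into k), so the proto-segment is *k.
Position 8: Tasim has o, Ulvat has u. Ulvat preserves u here (none of its changes turn any other segment into u), so the proto-segment is *u.
Continuing position by position gives *kambentu; check it forward:
Tasim: *kambentu
  kambentu → kambintu   [pre-nasal raising]
  kambintu (rule 2 does not apply)
  kambintu → kambinto   [vowel merger]
  giving Tasim kambinto.
Ulvat: start from *kambentu.
  rule 1 (unconditioned shift): kambentu → hambentu
  rule 2 (unconditioned shift): hambentu → hamventu
  ⇒ Ulvat hamventu
No other proto-form is consistent with every reflex, so the reconstruction is *kambentu.

*kambentu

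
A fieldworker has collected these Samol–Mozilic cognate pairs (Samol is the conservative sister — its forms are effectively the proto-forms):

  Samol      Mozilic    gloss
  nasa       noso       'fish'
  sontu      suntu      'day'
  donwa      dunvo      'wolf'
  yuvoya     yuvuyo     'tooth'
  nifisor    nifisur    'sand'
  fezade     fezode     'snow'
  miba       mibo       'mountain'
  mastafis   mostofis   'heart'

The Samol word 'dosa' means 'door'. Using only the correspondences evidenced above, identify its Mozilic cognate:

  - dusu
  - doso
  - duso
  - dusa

yuvoya ~ yuvuyo — Samol o corresponds to Mozilic u after a consonant, before a consonant other than r, m, n, p, b, f, v.
nasa ~ noso, donwa ~ dunvo — Samol a corresponds to Mozilic o word-finally.
Applying these to Samol 'dosa':
  dosa → dusa   (o→u after a consonant, before a consonant other than r, m, n, p, b, f, v)
  dusa → duso   (a→o word-finally)
So the Mozilic cognate is 'duso'.

duso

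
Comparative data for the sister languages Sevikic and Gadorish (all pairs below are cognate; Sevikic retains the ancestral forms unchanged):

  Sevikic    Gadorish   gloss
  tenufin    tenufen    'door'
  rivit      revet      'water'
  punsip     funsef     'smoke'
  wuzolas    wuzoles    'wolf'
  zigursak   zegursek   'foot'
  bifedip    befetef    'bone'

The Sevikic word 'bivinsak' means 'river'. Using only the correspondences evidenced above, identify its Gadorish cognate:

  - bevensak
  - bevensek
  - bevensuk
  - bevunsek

rivit ~ revet — Sevikic i corresponds to Gadorish e after a consonant, before a labial obstruent.
tenufin ~ tenufen — Sevikic i corresponds to Gadorish e after a consonant, before a nasal.
wuzolas ~ wuzoles, zigursak ~ zegursek — Sevikic a corresponds to Gadorish e after a consonant, before a consonant other than r, m, n, p, b, f, v.
Applying these to Sevikic 'bivinsak':
  bivinsak → bevinsak   (i→e after a consonant, before a labial obstruent)
  bevinsak → bevensak   (i→e after a consonant, before a nasal)
  bevensak → bevensek   (a→e after a consonant, before a consonant other than r, m, n, p, b, f, v)
So the Gadorish cognate is 'bevensek'.

bevensek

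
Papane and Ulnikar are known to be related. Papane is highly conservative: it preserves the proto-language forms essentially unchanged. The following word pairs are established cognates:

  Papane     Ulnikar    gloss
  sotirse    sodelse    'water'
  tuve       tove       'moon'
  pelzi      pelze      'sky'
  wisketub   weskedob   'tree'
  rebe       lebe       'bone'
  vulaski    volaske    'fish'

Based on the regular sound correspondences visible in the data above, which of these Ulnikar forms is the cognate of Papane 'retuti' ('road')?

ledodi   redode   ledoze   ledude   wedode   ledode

rebe ~ lebe — Papane r corresponds to Ulnikar l word-initially before a front vowel.
wisketub ~ weskedob — Papane t corresponds to Ulnikar d between vowels (before a back vowel).
vulaski ~ volaske — Papane u corresponds to Ulnikar o after a consonant, before a consonant other than r, m, n, p, b, f, v.
sotirse ~ sodelse — Papane t corresponds to Ulnikar d between vowels (before a front vowel).
pelzi ~ pelze, vulaski ~ volaske — Papane i corresponds to Ulnikar e word-finally.
Applying these to Papane 'retuti':
  retuti → letuti   (r→l word-initially before a front vowel)
  letuti → leduti   (t→d between vowels (before a back vowel))
  leduti → ledoti   (u→o after a consonant, before a consonant other than r, m, n, p, b, f, v)
  ledoti → ledodi   (t→d between vowels (before a front vowel))
  ledodi → ledode   (i→e word-finally)
So the Ulnikar cognate is 'ledode'.

ledode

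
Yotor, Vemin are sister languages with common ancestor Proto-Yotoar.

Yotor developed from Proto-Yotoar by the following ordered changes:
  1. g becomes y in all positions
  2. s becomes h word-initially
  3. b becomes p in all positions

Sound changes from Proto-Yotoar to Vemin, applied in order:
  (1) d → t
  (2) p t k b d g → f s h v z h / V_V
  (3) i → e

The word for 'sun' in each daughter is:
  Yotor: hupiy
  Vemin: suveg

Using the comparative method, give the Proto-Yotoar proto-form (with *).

*subig

Position 1: Yotor has h, Vemin has s. Taking the neighbouring segments as reconstructed: Yotor h could go back to *s or *h; Vemin s can only go back to *s — the one source consistent with every daughter is *s.
Position 4: Yotor has i, Vemin has e. Yotor preserves i here (none of its changes turn any other segment into i), so the proto-segment is *i.
Verify the candidate proto-form against each daughter:
Yotor: *subig > subiy > hubiy > hupiy  (by unconditioned shift, debuccalisation, unconditioned shift)
Vemin: start from *subig.
  rule 1: no change — subig
  rule 2 (intervocalic lenition): subig → suvig
  rule 3 (vowel merger): suvig → suveg
  ⇒ Vemin suveg
Only *subig yields all of Yotor hupiy, Vemin suveg.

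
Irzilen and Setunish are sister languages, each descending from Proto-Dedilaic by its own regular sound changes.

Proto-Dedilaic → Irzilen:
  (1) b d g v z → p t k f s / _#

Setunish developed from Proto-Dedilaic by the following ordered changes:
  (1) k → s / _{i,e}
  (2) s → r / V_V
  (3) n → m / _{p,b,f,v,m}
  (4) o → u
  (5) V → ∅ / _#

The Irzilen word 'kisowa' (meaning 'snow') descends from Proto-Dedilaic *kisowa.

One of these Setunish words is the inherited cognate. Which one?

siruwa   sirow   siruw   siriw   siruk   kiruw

Setunish: start from *kisowa.
  rule 1 (palatalisation): kisowa → sisowa
  rule 2 (rhotacism): sisowa → sirowa
  rule 3: no change — sirowa
  rule 4 (vowel merger): sirowa → siruwa
  rule 5 (apocope): siruwa → siruw
  ⇒ Setunish siruw
The other candidates each miss or misapply at least one Setunish change.

siruw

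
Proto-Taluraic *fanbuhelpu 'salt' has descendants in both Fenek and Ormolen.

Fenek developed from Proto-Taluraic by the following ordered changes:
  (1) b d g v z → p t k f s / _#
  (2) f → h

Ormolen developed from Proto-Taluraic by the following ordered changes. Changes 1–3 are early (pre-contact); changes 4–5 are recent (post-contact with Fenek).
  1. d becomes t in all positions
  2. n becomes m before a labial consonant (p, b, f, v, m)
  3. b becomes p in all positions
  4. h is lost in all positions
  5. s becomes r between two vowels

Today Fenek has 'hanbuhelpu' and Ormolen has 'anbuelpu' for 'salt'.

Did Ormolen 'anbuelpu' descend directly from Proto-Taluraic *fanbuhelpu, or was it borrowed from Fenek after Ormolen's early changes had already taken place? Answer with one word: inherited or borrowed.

borrowed

If inherited, *fanbuhelpu would pass through all of Ormolen's changes:
Ormolen: *fanbuhelpu
  fanbuhelpu (rule 1 does not apply)
  fanbuhelpu → fambuhelpu   [nasal place assimilation]
  fambuhelpu → fampuhelpu   [unconditioned shift]
  fampuhelpu → fampuelpu   [h-loss]
  fampuelpu (rule 5 does not apply)
  giving Ormolen fampuelpu.
If borrowed from Fenek 'hanbuhelpu' after the early changes, it would undergo only the recent ones:
  rule 4 (h-loss): hanbuhelpu → anbuelpu
  rule 5 (rhotacism): no change (anbuelpu)
  ⇒ as a loan: anbuelpu
Ormolen 'anbuelpu' matches the loan outcome 'anbuelpu', not the inherited 'fampuelpu' — it skipped the early Ormolen changes, so it was borrowed from Fenek.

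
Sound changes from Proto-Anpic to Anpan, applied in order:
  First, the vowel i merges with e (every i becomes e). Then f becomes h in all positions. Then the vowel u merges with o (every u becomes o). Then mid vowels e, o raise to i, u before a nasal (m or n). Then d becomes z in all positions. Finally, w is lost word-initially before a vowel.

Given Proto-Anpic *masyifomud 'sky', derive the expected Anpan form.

masyehumoz

Anpan: start from *masyifomud.
  rule 1 (vowel merger): masyifomud → masyefomud
  rule 2 (unconditioned shift): masyefomud → masyehomud
  rule 3 (vowel merger): masyehomud → masyehomod
  rule 4 (pre-nasal raising): masyehomod → masyehumod
  rule 5 (unconditioned shift): masyehumod → masyehumoz
  rule 6: no change — masyehumoz
  ⇒ Anpan masyehumoz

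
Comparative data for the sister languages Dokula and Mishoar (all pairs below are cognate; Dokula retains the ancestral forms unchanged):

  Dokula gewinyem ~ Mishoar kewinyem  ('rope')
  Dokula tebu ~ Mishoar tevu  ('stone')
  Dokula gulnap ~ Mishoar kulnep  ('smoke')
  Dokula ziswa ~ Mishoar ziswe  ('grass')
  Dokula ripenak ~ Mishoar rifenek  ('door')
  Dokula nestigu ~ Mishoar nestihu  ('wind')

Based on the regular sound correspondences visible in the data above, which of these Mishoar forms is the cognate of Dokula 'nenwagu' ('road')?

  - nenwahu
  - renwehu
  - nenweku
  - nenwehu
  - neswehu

nenwehu

ripenak ~ rifenek — Dokula a corresponds to Mishoar e after a consonant, before a consonant other than r, m, n, p, b, f, v.
nestigu ~ nestihu — Dokula g corresponds to Mishoar h between vowels (before a back vowel).
Applying these to Dokula 'nenwagu':
  nenwagu → nenwegu   (a→e after a consonant, before a consonant other than r, m, n, p, b, f, v)
  nenwegu → nenwehu   (g→h between vowels (before a back vowel))
So the Mishoar cognate is 'nenwehu'.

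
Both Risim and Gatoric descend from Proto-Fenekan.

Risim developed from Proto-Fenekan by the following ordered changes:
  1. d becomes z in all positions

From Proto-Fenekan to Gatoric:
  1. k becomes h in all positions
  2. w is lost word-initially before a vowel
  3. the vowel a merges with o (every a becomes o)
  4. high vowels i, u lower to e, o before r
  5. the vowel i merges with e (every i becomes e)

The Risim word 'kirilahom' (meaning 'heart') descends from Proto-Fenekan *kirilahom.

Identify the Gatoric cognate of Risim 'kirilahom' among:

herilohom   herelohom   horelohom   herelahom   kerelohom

Gatoric: *kirilahom > hirilahom > hirilohom > herilohom > herelohom  (by unconditioned shift, vowel merger, pre-rhotic lowering, vowel merger)
Only 'herelohom' matches the regular Gatoric development of *kirilahom.

herelohom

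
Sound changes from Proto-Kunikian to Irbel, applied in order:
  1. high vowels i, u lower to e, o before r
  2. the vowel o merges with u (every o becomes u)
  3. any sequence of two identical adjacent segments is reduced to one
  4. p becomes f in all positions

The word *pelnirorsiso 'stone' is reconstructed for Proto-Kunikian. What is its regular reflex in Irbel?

felnerursisu

Irbel: *pelnirorsiso
  pelnirorsiso → pelnerorsiso   [pre-rhotic lowering]
  pelnerorsiso → pelnerursisu   [vowel merger]
  pelnerursisu (rule 3 does not apply)
  pelnerursisu → felnerursisu   [unconditioned shift]
  giving Irbel felnerursisu.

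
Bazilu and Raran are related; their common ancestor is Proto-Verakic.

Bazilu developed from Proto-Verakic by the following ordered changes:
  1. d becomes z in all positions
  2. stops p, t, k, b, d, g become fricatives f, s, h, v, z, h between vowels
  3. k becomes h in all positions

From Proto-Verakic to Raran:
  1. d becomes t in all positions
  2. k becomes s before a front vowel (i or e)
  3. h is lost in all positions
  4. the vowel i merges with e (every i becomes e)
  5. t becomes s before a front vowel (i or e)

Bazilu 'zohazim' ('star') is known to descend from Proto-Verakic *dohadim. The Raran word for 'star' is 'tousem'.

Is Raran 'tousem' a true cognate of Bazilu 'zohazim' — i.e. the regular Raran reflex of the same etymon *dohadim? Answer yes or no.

no

Derive the expected Raran reflex of *dohadim:
Raran: *dohadim > tohatim > toatim > toatem > toasem  (by unconditioned shift, h-loss, vowel merger, palatalisation)
The regular Raran reflex would be 'toasem', but the attested form is 'tousem'. The correspondence is irregular, so they are not cognates (the Raran form has a different source).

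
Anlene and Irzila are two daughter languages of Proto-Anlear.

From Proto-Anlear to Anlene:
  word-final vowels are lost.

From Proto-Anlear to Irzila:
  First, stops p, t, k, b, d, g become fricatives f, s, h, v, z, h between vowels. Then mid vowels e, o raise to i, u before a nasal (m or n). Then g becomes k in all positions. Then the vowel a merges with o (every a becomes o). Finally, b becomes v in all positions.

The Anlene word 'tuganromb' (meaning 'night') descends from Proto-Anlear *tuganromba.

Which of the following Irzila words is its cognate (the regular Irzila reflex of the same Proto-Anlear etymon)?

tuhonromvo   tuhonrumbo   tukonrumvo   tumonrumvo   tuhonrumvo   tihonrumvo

tuhonrumvo

Irzila: *tuganromba > tuhanromba > tuhanrumba > tuhonrumbo > tuhonrumvo  (by intervocalic lenition, pre-nasal raising, vowel merger, unconditioned shift)
The other candidates each miss or misapply at least one Irzila change.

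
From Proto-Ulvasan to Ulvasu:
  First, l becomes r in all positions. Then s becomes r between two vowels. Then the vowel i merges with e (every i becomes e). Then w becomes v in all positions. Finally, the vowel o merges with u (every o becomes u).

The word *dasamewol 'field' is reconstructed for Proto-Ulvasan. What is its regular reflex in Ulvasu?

daramevur

Ulvasu: *dasamewol
  dasamewol → dasamewor   [unconditioned shift]
  dasamewor → daramewor   [rhotacism]
  daramewor (rule 3 does not apply)
  daramewor → daramevor   [unconditioned shift]
  daramevor → daramevur   [vowel merger]
  giving Ulvasu daramevur.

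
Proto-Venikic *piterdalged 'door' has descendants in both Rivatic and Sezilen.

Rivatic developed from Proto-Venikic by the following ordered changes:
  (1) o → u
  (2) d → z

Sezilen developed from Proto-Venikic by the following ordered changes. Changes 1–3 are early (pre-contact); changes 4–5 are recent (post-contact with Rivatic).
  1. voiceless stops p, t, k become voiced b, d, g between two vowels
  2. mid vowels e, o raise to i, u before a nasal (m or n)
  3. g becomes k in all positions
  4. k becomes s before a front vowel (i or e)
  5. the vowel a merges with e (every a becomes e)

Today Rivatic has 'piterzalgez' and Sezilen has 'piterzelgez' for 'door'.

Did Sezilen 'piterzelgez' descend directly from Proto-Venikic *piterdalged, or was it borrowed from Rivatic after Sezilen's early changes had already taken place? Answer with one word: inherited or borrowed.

If inherited, *piterdalged would pass through all of Sezilen's changes:
Sezilen: *piterdalged
  piterdalged → piderdalged   [intervocalic voicing]
  piderdalged (rule 2 does not apply)
  piderdalged → piderdalked   [unconditioned shift]
  piderdalked → piderdalsed   [palatalisation]
  piderdalsed → piderdelsed   [vowel merger]
  giving Sezilen piderdelsed.
If borrowed from Rivatic 'piterzalgez' after the early changes, it would undergo only the recent ones:
  rule 4 (palatalisation): no change (piterzalgez)
  rule 5 (vowel merger): piterzalgez → piterzelgez
  ⇒ as a loan: piterzelgez
Sezilen 'piterzelgez' matches the loan outcome 'piterzelgez', not the inherited 'piderdelsed' — it skipped the early Sezilen changes, so it was borrowed from Rivatic.

borrowed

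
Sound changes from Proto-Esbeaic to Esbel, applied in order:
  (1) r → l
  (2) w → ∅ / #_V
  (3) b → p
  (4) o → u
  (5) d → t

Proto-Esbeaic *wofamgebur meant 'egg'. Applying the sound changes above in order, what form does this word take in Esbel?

Esbel: start from *wofamgebur.
  rule 1 (unconditioned shift): wofamgebur → wofamgebul
  rule 2 (glide loss): wofamgebul → ofamgebul
  rule 3 (unconditioned shift): ofamgebul → ofamgepul
  rule 4 (vowel merger): ofamgepul → ufamgepul
  rule 5: no change — ufamgepul
  ⇒ Esbel ufamgepul

ufamgepul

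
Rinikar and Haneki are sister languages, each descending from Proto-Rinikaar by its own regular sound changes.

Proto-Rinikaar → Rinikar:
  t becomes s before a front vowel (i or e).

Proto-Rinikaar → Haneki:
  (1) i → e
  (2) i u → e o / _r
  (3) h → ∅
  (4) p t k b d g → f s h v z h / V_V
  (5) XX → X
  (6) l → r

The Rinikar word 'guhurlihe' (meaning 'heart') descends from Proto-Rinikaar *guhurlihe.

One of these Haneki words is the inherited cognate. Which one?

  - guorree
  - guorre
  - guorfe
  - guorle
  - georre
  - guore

Haneki: *guhurlihe
  guhurlihe → guhurlehe   [vowel merger]
  guhurlehe → guhorlehe   [pre-rhotic lowering]
  guhorlehe → guorlee   [h-loss]
  guorlee (rule 4 does not apply)
  guorlee → guorle   [degemination]
  guorle → guorre   [unconditioned shift]
  giving Haneki guorre.

guorre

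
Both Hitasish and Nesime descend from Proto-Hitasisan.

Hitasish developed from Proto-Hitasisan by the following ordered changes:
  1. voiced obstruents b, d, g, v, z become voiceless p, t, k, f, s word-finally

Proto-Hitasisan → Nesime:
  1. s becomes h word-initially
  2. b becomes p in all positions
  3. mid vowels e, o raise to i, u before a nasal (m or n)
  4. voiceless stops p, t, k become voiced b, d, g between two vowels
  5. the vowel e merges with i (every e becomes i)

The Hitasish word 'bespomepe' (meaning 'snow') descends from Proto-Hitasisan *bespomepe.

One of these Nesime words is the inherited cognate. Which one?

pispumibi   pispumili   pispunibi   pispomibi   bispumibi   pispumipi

Nesime: *bespomepe > pespomepe > pespumepe > pespumebe > pispumibi  (by unconditioned shift, pre-nasal raising, intervocalic voicing, vowel merger)
Among the options, 'pispumibi' alone shows every Nesime change applied in order.

pispumibi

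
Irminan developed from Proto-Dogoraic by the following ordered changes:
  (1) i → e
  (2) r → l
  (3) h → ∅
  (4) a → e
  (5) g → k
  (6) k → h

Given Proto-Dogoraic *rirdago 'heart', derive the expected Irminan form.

Irminan: *rirdago > rerdago > leldago > leldego > leldeko > leldeho  (by vowel merger, unconditioned shift, vowel merger, unconditioned shift, unconditioned shift)

leldeho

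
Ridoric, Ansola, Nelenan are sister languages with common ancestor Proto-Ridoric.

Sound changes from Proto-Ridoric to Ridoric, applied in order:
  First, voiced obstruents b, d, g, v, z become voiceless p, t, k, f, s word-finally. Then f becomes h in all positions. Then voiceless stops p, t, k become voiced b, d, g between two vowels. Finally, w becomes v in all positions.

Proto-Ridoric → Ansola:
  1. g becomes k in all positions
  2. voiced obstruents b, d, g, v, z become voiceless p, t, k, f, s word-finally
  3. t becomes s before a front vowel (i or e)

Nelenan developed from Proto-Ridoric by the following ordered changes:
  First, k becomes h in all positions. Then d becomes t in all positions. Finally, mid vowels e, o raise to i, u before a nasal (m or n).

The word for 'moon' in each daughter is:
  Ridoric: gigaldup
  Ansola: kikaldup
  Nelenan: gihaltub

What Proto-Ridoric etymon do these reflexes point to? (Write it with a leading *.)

*gikaldub

Position 8: Ridoric has p, Ansola has p, Nelenan has b. Nelenan preserves b here (none of its changes turn any other segment into b), so the proto-segment is *b.
Position 6: Ridoric has d, Ansola has d, Nelenan has t. Ansola preserves d here (none of its changes turn any other segment into d), so the proto-segment is *d.
Position 3: Ridoric has g, Ansola has k, Nelenan has h. Taking the neighbouring segments as reconstructed: Ridoric g could go back to *k or *g; Ansola k could go back to *k or *g; Nelenan h could go back to *k or *h — the one source consistent with every daughter is *k.
This points to *gikaldub. Verify forward in each daughter:
Ridoric: *gikaldub > gikaldup > gigaldup  (by final devoicing, intervocalic voicing)
Ansola: start from *gikaldub.
  rule 1 (unconditioned shift): gikaldub → kikaldub
  rule 2 (final devoicing): kikaldub → kikaldup
  rule 3: no change — kikaldup
  ⇒ Ansola kikaldup
Nelenan: *gikaldub
  gikaldub → gihaldub   [unconditioned shift]
  gihaldub → gihaltub   [unconditioned shift]
  gihaltub (rule 3 does not apply)
  giving Nelenan gihaltub.
Only *gikaldub yields all of Ridoric gigaldup, Ansola kikaldup, Nelenan gihaltub.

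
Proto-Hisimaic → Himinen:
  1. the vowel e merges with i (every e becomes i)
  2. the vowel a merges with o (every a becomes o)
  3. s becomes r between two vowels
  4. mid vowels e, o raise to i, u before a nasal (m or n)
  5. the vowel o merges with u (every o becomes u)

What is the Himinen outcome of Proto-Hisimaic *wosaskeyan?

wuruskiyun

Himinen: *wosaskeyan
  wosaskeyan → wosaskiyan   [vowel merger]
  wosaskiyan → wososkiyon   [vowel merger]
  wososkiyon → woroskiyon   [rhotacism]
  woroskiyon → woroskiyun   [pre-nasal raising]
  woroskiyun → wuruskiyun   [vowel merger]
  giving Himinen wuruskiyun.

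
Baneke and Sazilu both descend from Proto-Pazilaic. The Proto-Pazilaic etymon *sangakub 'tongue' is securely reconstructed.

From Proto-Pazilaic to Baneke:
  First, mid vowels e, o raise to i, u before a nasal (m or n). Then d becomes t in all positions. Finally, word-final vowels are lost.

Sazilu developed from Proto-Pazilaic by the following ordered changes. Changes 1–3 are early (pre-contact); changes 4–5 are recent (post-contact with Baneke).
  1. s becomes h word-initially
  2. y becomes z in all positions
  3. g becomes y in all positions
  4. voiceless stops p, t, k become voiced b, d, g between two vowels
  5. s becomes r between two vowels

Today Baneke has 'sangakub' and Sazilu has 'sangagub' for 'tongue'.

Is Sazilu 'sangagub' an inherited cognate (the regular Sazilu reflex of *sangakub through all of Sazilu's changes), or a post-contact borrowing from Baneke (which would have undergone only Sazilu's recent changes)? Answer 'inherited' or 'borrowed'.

If inherited, *sangakub would pass through all of Sazilu's changes:
Sazilu: start from *sangakub.
  rule 1 (debuccalisation): sangakub → hangakub
  rule 2: no change — hangakub
  rule 3 (unconditioned shift): hangakub → hanyakub
  rule 4 (intervocalic voicing): hanyakub → hanyagub
  rule 5: no change — hanyagub
  ⇒ Sazilu hanyagub
If borrowed from Baneke 'sangakub' after the early changes, it would undergo only the recent ones:
  rule 4 (intervocalic voicing): sangakub → sangagub
  rule 5 (rhotacism): no change (sangagub)
  ⇒ as a loan: sangagub
Sazilu 'sangagub' matches the loan outcome 'sangagub', not the inherited 'hanyagub' — it skipped the early Sazilu changes, so it was borrowed from Baneke.

borrowed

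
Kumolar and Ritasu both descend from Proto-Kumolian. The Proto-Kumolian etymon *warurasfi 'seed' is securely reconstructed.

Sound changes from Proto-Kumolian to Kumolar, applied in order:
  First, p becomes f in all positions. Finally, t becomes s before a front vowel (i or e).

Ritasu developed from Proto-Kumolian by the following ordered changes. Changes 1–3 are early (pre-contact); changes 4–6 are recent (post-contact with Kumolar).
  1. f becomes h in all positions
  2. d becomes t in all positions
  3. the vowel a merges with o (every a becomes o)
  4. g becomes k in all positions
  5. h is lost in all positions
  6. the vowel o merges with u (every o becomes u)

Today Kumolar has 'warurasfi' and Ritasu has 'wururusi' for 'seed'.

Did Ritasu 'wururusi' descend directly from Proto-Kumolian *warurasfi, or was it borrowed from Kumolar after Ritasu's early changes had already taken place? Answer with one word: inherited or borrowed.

If inherited, *warurasfi would pass through all of Ritasu's changes:
Ritasu: *warurasfi
  warurasfi → warurashi   [unconditioned shift]
  warurashi (rule 2 does not apply)
  warurashi → woruroshi   [vowel merger]
  woruroshi (rule 4 does not apply)
  woruroshi → worurosi   [h-loss]
  worurosi → wururusi   [vowel merger]
  giving Ritasu wururusi.
If borrowed from Kumolar 'warurasfi' after the early changes, it would undergo only the recent ones:
  rule 4 (unconditioned shift): no change (warurasfi)
  rule 5 (h-loss): no change (warurasfi)
  rule 6 (vowel merger): no change (warurasfi)
  ⇒ as a loan: warurasfi
Ritasu 'wururusi' matches the inherited outcome exactly, so it is an inherited cognate, not a loan.

inherited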